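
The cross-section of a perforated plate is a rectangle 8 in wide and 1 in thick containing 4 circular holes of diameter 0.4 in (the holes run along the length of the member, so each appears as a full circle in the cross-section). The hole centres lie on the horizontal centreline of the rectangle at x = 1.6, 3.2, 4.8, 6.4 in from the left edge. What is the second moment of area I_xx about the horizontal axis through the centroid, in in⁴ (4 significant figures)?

Decompose the section into non-overlapping parts with the origin at the bottom-left of its bounding rectangle.
Plate: 8 × 1, A = 8 in², y = 0.5 in, Ī = 0.666667 in⁴.
Hole 1 (subtracted): ⌀0.4, A = 0.125664 in², y = 0.5 in, Ī = 0.00125664 in⁴.
Hole 2 (subtracted): ⌀0.4, A = 0.125664 in², y = 0.5 in, Ī = 0.00125664 in⁴.
Hole 3 (subtracted): ⌀0.4, A = 0.125664 in², y = 0.5 in, Ī = 0.00125664 in⁴.
Hole 4 (subtracted): ⌀0.4, A = 0.125664 in², y = 0.5 in, Ī = 0.00125664 in⁴.
By symmetry the centroid is at mid-height, ȳ = 0.5 in.
All pieces are centred on the horizontal axis through the centroid, so I = ΣĪ (holes subtracted) = 0.66164 in⁴.

I_xx ≈ 0.6616 in⁴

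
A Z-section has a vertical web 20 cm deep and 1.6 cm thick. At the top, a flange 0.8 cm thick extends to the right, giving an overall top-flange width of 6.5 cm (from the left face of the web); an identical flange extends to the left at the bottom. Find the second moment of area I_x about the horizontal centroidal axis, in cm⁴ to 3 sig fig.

I_x ≈ 1790 cm⁴

Decompose the section into non-overlapping parts with the origin at the bottom-left of its bounding rectangle.
Web: 1.6 × 20, A = 32 cm², y = 10 cm, Ī = 1066.7 cm⁴.
Top flange (beyond web): 4.9 × 0.8, A = 3.92 cm², y = 19.6 cm, Ī = 0.20907 cm⁴.
Bottom flange (beyond web): 4.9 × 0.8, A = 3.92 cm², y = 0.4 cm, Ī = 0.20907 cm⁴.
Centroid: ȳ = ΣA·y / ΣA = 10 cm.
Transfer each piece to the horizontal centroidal axis using Ī + A·d² with d = y − 10:
  web: d = 0 cm → contributes +1066.7 cm⁴
  top flange (beyond web): d = 9.6 cm → contributes +361.48 cm⁴
  bottom flange (beyond web): d = -9.6 cm → contributes +361.48 cm⁴
Total I = 1789.6 cm⁴.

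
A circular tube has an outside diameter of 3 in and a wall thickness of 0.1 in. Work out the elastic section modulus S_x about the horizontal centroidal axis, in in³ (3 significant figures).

S_x ≈ 0.639 in³

Break the section into simple shapes (no overlaps), measuring from the bottom-left corner of the bounding box.
Outer circle: ⌀3, A = 7.0686 in², y = 1.5 in, Ī = 3.9761 in⁴.
Bore (subtracted): ⌀2.8, A = 6.1575 in², y = 1.5 in, Ī = 3.0172 in⁴.
By symmetry the centroid is at mid-height, ȳ = 1.5 in.
All pieces are centred on the horizontal centroidal axis, so I = ΣĪ (holes subtracted) = 0.95889 in⁴.
Extreme fibre distance c = 1.5 in; S = I/c = 0.63926 in³.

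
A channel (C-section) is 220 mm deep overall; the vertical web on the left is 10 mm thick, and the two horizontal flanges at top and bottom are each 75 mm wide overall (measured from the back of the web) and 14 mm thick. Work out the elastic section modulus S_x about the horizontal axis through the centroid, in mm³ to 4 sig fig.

S_x ≈ 2.565 × 10⁵ mm³

Decompose the section into non-overlapping parts with the origin at the bottom-left of its bounding rectangle.
Web: 10 × 220, A = 2 200 mm², y = 110 mm, Ī = 8 873 333 mm⁴.
Top flange (beyond web): 65 × 14, A = 910 mm², y = 213 mm, Ī = 14863.3 mm⁴.
Bottom flange (beyond web): 65 × 14, A = 910 mm², y = 7 mm, Ī = 14863.3 mm⁴.
By symmetry the centroid is at mid-height, ȳ = 110 mm.
Transfer each piece to the horizontal axis through the centroid using Ī + A·d² with d = y − 110:
  web: d = 0 mm → contributes +8 873 333 mm⁴
  top flange (beyond web): d = 103 mm → contributes +9 669 053 mm⁴
  bottom flange (beyond web): d = -103 mm → contributes +9 669 053 mm⁴
Total I = 28 211 440 mm⁴.
Extreme fibre distance c = 110 mm; S = I/c = 256 468 mm³.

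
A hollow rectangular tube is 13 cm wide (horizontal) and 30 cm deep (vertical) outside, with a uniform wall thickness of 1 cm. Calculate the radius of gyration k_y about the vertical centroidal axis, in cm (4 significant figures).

Treat the section as a set of non-overlapping primitives; coordinates are from the bounding-box lower-left.
Outer rectangle: 13 × 30, A = 390 cm², x = 6.5 cm, Ī = 5492.5 cm⁴.
Inner void (subtracted): 11 × 28, A = 308 cm², x = 6.5 cm, Ī = 3105.67 cm⁴.
By symmetry the centroid is at mid-width, x̄ = 6.5 cm.
All pieces are centred on the vertical centroidal axis, so I = ΣĪ (holes subtracted) = 2386.83 cm⁴.
Radius of gyration: k = √(I/A) = √(2386.83 / 82) = 5.39516 cm.

k_y ≈ 5.395 cm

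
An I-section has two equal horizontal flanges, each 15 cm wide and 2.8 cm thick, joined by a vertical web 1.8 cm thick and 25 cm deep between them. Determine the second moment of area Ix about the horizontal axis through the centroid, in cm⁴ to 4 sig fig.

Ix ≈ 1.863 × 10⁴ cm⁴

Decompose the section into non-overlapping parts with the origin at the bottom-left of its bounding rectangle.
Bottom flange: 15 × 2.8, A = 42 cm², y = 1.4 cm, Ī = 27.44 cm⁴.
Web: 1.8 × 25, A = 45 cm², y = 15.3 cm, Ī = 2343.75 cm⁴.
Top flange: 15 × 2.8, A = 42 cm², y = 29.2 cm, Ī = 27.44 cm⁴.
By symmetry the centroid is at mid-height, ȳ = 15.3 cm.
Transfer each piece to the horizontal axis through the centroid using Ī + A·d² with d = y − 15.3:
  bottom flange: d = -13.9 cm → contributes +8142.26 cm⁴
  web: d = 0 cm → contributes +2343.75 cm⁴
  top flange: d = 13.9 cm → contributes +8142.26 cm⁴
Total I = 18628.3 cm⁴.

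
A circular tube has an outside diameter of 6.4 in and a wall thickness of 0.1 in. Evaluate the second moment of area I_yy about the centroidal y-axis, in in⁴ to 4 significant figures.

I_yy ≈ 9.822 in⁴

Break the section into simple shapes (no overlaps), measuring from the bottom-left corner of the bounding box.
Outer circle: ⌀6.4, A = 32.1699 in², x = 3.2 in, Ī = 82.355 in⁴.
Bore (subtracted): ⌀6.2, A = 30.1907 in², x = 3.2 in, Ī = 72.5332 in⁴.
By symmetry the centroid is at mid-width, x̄ = 3.2 in.
All pieces are centred on the centroidal y-axis, so I = ΣĪ (holes subtracted) = 9.8218 in⁴.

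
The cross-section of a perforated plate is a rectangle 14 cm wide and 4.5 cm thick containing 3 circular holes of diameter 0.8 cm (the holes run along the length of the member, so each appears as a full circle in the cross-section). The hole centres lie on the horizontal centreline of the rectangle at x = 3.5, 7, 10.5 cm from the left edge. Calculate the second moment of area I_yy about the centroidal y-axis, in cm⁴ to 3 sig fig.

I_yy ≈ 1020 cm⁴

Break the section into simple shapes (no overlaps), measuring from the bottom-left corner of the bounding box.
Plate: 14 × 4.5, A = 63 cm², x = 7 cm, Ī = 1 029 cm⁴.
Hole 1 (subtracted): ⌀0.8, A = 0.50265 cm², x = 3.5 cm, Ī = 0.020106 cm⁴.
Hole 2 (subtracted): ⌀0.8, A = 0.50265 cm², x = 7 cm, Ī = 0.020106 cm⁴.
Hole 3 (subtracted): ⌀0.8, A = 0.50265 cm², x = 10.5 cm, Ī = 0.020106 cm⁴.
By symmetry the centroid is at mid-width, x̄ = 7 cm.
Transfer each piece to the centroidal y-axis using Ī + A·d² with d = x − 7:
  plate: d = 0 cm → contributes +1 029 cm⁴
  hole 1: d = -3.5 cm → contributes −6.1776 cm⁴
  hole 2: d = 0 cm → contributes −0.020106 cm⁴
  hole 3: d = 3.5 cm → contributes −6.1776 cm⁴
Total I = 1016.6 cm⁴.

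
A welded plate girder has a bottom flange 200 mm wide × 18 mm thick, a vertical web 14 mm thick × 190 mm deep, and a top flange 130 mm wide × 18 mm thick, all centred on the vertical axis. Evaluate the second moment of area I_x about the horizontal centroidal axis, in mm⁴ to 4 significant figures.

Break the section into simple shapes (no overlaps), measuring from the bottom-left corner of the bounding box.
Bottom plate: 200 × 18, A = 3 600 mm², y = 9 mm, Ī = 97 200 mm⁴.
Web plate: 14 × 190, A = 2 660 mm², y = 113 mm, Ī = 8 002 167 mm⁴.
Top plate: 130 × 18, A = 2 340 mm², y = 217 mm, Ī = 63 180 mm⁴.
Centroid: ȳ = ΣA·y / ΣA = 97.7628 mm.
Transfer each piece to the horizontal centroidal axis using Ī + A·d² with d = y − 97.7628:
  bottom plate: d = -88.7628 mm → contributes +28 460 999 mm⁴
  web plate: d = 15.2372 mm → contributes +8 619 746 mm⁴
  top plate: d = 119.237 mm → contributes +33 332 158 mm⁴
Total I = 70 412 903 mm⁴.

I_x ≈ 7.041 × 10⁷ mm⁴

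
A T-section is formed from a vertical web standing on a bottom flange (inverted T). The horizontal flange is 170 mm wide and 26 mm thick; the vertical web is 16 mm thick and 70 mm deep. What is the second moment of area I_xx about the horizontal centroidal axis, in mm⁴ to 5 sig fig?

Break the section into simple shapes (no overlaps), measuring from the bottom-left corner of the bounding box.
Flange: 170 × 26, A = 4 420 mm², y = 13 mm, Ī = 248993.3 mm⁴.
Web: 16 × 70, A = 1 120 mm², y = 61 mm, Ī = 457333.3 mm⁴.
Centroid: ȳ = ΣA·y / ΣA = 22.70397 mm.
Transfer each piece to the horizontal centroidal axis using Ī + A·d² with d = y − 22.70397:
  flange: d = -9.703971 mm → contributes +665211.7 mm⁴
  web: d = 38.29603 mm → contributes +2 099 909 mm⁴
Total I = 2 765 121 mm⁴.

I_xx ≈ 2.7651 × 10⁶ mm⁴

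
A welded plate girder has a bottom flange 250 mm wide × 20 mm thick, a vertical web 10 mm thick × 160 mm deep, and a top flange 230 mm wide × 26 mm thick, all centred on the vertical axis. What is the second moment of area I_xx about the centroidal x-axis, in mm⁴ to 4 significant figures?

I_xx ≈ 9.524 × 10⁷ mm⁴

Break the section into simple shapes (no overlaps), measuring from the bottom-left corner of the bounding box.
Bottom plate: 250 × 20, A = 5 000 mm², y = 10 mm, Ī = 166 667 mm⁴.
Web plate: 10 × 160, A = 1 600 mm², y = 100 mm, Ī = 3 413 333 mm⁴.
Top plate: 230 × 26, A = 5 980 mm², y = 193 mm, Ī = 336 873 mm⁴.
Centroid: ȳ = ΣA·y / ΣA = 108.437 mm.
Transfer each piece to the centroidal x-axis using Ī + A·d² with d = y − 108.437:
  bottom plate: d = -98.4372 mm → contributes +48 616 080 mm⁴
  web plate: d = -8.4372 mm → contributes +3 527 232 mm⁴
  top plate: d = 84.5628 mm → contributes +43 099 057 mm⁴
Total I = 95 242 369 mm⁴.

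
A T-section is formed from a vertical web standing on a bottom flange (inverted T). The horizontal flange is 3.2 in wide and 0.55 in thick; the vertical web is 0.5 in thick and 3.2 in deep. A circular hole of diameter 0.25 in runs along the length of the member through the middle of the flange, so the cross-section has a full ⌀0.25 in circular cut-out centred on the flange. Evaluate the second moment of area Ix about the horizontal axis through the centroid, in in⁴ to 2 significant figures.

Split into non-overlapping primitives; take the origin at the lower-left of the bounding box.
Flange: 3.2 × 0.55, A = 1.76 in², y = 0.275 in, Ī = 0.04437 in⁴.
Web: 0.5 × 3.2, A = 1.6 in², y = 2.15 in, Ī = 1.365 in⁴.
Hole (subtracted): ⌀0.25, A = 0.04909 in², y = 0.275 in, Ī = 0.0001917 in⁴.
Centroid: ȳ = ΣA·y / ΣA = 1.181 in.
Transfer each piece to the horizontal axis through the centroid using Ī + A·d² with d = y − 1.181:
  flange: d = -0.9061 in → contributes +1.489 in⁴
  web: d = 0.9689 in → contributes +2.867 in⁴
  hole: d = -0.9061 in → contributes −0.04049 in⁴
Total I = 4.316 in⁴.

Ix ≈ 4.3 in⁴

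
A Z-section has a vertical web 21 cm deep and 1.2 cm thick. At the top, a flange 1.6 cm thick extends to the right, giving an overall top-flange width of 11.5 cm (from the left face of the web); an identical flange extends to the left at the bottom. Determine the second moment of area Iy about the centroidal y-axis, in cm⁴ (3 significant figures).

Iy ≈ 1380 cm⁴

Split into non-overlapping primitives; take the origin at the lower-left of the bounding box.
Web: 1.2 × 21, A = 25.2 cm², x = 10.9 cm, Ī = 3.024 cm⁴.
Top flange (beyond web): 10.3 × 1.6, A = 16.48 cm², x = 16.65 cm, Ī = 145.7 cm⁴.
Bottom flange (beyond web): 10.3 × 1.6, A = 16.48 cm², x = 5.15 cm, Ī = 145.7 cm⁴.
Centroid: x̄ = ΣA·x / ΣA = 10.9 cm.
Transfer each piece to the centroidal y-axis using Ī + A·d² with d = x − 10.9:
  web: d = 0 cm → contributes +3.024 cm⁴
  top flange (beyond web): d = 5.75 cm → contributes +690.57 cm⁴
  bottom flange (beyond web): d = -5.75 cm → contributes +690.57 cm⁴
Total I = 1384.2 cm⁴.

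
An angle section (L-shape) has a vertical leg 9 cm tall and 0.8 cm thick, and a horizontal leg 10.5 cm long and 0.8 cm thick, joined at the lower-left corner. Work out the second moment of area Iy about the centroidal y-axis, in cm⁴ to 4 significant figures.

Iy ≈ 164.2 cm⁴

Split into non-overlapping primitives; take the origin at the lower-left of the bounding box.
Vertical leg: 0.8 × 9, A = 7.2 cm², x = 0.4 cm, Ī = 0.384 cm⁴.
Horizontal leg (remainder): 9.7 × 0.8, A = 7.76 cm², x = 5.65 cm, Ī = 60.8449 cm⁴.
Centroid: x̄ = ΣA·x / ΣA = 3.12326 cm.
Transfer each piece to the centroidal y-axis using Ī + A·d² with d = x − 3.12326:
  vertical leg: d = -2.72326 cm → contributes +53.7803 cm⁴
  horizontal leg (remainder): d = 2.52674 cm → contributes +110.388 cm⁴
Total I = 164.168 cm⁴.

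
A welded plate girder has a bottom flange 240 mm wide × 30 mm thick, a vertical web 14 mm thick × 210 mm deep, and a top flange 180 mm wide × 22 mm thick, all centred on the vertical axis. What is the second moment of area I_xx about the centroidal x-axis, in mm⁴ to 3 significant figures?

Treat the section as a set of non-overlapping primitives; coordinates are from the bounding-box lower-left.
Bottom plate: 240 × 30, A = 7 200 mm², y = 15 mm, Ī = 540 000 mm⁴.
Web plate: 14 × 210, A = 2 940 mm², y = 135 mm, Ī = 10 804 500 mm⁴.
Top plate: 180 × 22, A = 3 960 mm², y = 251 mm, Ī = 159 720 mm⁴.
Centroid: ȳ = ΣA·y / ΣA = 106.3 mm.
Transfer each piece to the centroidal x-axis using Ī + A·d² with d = y − 106.3:
  bottom plate: d = -91.302 mm → contributes +60 559 765 mm⁴
  web plate: d = 28.698 mm → contributes +13 225 790 mm⁴
  top plate: d = 144.7 mm → contributes +83 072 118 mm⁴
Total I = 156 857 673 mm⁴.

I_xx ≈ 1.57 × 10⁸ mm⁴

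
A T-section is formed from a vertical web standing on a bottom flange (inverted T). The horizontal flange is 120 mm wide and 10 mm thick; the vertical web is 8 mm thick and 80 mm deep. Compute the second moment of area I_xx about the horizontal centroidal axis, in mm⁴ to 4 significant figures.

Break the section into simple shapes (no overlaps), measuring from the bottom-left corner of the bounding box.
Flange: 120 × 10, A = 1 200 mm², y = 5 mm, Ī = 10 000 mm⁴.
Web: 8 × 80, A = 640 mm², y = 50 mm, Ī = 341 333 mm⁴.
Centroid: ȳ = ΣA·y / ΣA = 20.6522 mm.
Transfer each piece to the horizontal centroidal axis using Ī + A·d² with d = y − 20.6522:
  flange: d = -15.6522 mm → contributes +303 989 mm⁴
  web: d = 29.3478 mm → contributes +892 562 mm⁴
Total I = 1 196 551 mm⁴.

I_xx ≈ 1.197 × 10⁶ mm⁴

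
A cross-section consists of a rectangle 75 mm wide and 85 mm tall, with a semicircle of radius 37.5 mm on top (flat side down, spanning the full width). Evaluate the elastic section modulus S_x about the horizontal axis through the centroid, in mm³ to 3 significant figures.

S_x ≈ 1.49 × 10⁵ mm³

Break the section into simple shapes (no overlaps), measuring from the bottom-left corner of the bounding box.
Rectangular body: 75 × 85, A = 6 375 mm², y = 42.5 mm, Ī = 3 838 281 mm⁴.
Semicircular cap: semicircle r = 37.5, A = 2208.9 mm², y = 100.92 mm, Ī = 217 049 mm⁴.
Centroid: ȳ = ΣA·y / ΣA = 57.532 mm.
Transfer each piece to the horizontal axis through the centroid using Ī + A·d² with d = y − 57.532:
  rectangular body: d = -15.032 mm → contributes +5 278 832 mm⁴
  semicircular cap: d = 43.383 mm → contributes +4 374 492 mm⁴
Total I = 9 653 324 mm⁴.
Extreme fibre distance c = 64.968 mm; S = I/c = 148 586 mm³.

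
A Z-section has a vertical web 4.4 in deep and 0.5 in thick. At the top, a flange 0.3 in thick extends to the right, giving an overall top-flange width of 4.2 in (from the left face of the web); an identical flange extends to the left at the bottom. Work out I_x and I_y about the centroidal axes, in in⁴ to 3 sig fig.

Decompose the section into non-overlapping parts with the origin at the bottom-left of its bounding rectangle.
Web: 0.5 × 4.4, A = 2.2 in², y = 2.2 in, Ī = 3.5493 in⁴.
Top flange (beyond web): 3.7 × 0.3, A = 1.11 in², y = 4.25 in, Ī = 0.008325 in⁴.
Bottom flange (beyond web): 3.7 × 0.3, A = 1.11 in², y = 0.15 in, Ī = 0.008325 in⁴.
Centroid: ȳ = ΣA·y / ΣA = 2.2 in.
Transfer each piece to the centroidal x-axis using Ī + A·d² with d = y − 2.2:
  web: d = 0 in → contributes +3.5493 in⁴
  top flange (beyond web): d = 2.05 in → contributes +4.6731 in⁴
  bottom flange (beyond web): d = -2.05 in → contributes +4.6731 in⁴
Total I = 12.896 in⁴.
For the y-axis: x̄ = 3.95 in.
Repeating about the centroidal y-axis gives I_y = 12.369 in⁴.

I_x ≈ 12.9 in⁴, I_y ≈ 12.4 in⁴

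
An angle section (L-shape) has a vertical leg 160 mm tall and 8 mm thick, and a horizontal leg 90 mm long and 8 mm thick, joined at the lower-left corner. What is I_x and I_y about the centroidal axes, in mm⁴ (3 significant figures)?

I_x ≈ 5.24 × 10⁶ mm⁴, I_y ≈ 1.25 × 10⁶ mm⁴

Break the section into simple shapes (no overlaps), measuring from the bottom-left corner of the bounding box.
Vertical leg: 8 × 160, A = 1 280 mm², y = 80 mm, Ī = 2 730 667 mm⁴.
Horizontal leg (remainder): 82 × 8, A = 656 mm², y = 4 mm, Ī = 3498.7 mm⁴.
Centroid: ȳ = ΣA·y / ΣA = 54.248 mm.
Transfer each piece to the centroidal x-axis using Ī + A·d² with d = y − 54.248:
  vertical leg: d = 25.752 mm → contributes +3 579 523 mm⁴
  horizontal leg (remainder): d = -50.248 mm → contributes +1 659 803 mm⁴
Total I = 5 239 326 mm⁴.
For the y-axis: x̄ = 19.248 mm.
Repeating about the centroidal y-axis gives I_y = 1 252 686 mm⁴.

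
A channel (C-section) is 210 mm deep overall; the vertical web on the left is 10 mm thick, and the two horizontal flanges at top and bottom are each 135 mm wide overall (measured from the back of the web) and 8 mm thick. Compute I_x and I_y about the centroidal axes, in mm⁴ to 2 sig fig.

Decompose the section into non-overlapping parts with the origin at the bottom-left of its bounding rectangle.
Web: 10 × 210, A = 2 100 mm², y = 105 mm, Ī = 7 717 500 mm⁴.
Top flange (beyond web): 125 × 8, A = 1 000 mm², y = 206 mm, Ī = 5 333 mm⁴.
Bottom flange (beyond web): 125 × 8, A = 1 000 mm², y = 4 mm, Ī = 5 333 mm⁴.
By symmetry the centroid is at mid-height, ȳ = 105 mm.
Transfer each piece to the centroidal x-axis using Ī + A·d² with d = y − 105:
  web: d = 0 mm → contributes +7 717 500 mm⁴
  top flange (beyond web): d = 101 mm → contributes +10 206 333 mm⁴
  bottom flange (beyond web): d = -101 mm → contributes +10 206 333 mm⁴
Total I = 28 130 167 mm⁴.
For the y-axis: x̄ = 37.93 mm.
Repeating about the centroidal y-axis gives I_y = 7 289 045 mm⁴.

I_x ≈ 2.8 × 10⁷ mm⁴, I_y ≈ 7.3 × 10⁶ mm⁴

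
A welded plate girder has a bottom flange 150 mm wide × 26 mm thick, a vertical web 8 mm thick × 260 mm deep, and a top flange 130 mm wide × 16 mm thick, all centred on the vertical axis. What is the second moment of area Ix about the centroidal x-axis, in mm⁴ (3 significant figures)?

Ix ≈ 1.22 × 10⁸ mm⁴

Split into non-overlapping primitives; take the origin at the lower-left of the bounding box.
Bottom plate: 150 × 26, A = 3 900 mm², y = 13 mm, Ī = 219 700 mm⁴.
Web plate: 8 × 260, A = 2 080 mm², y = 156 mm, Ī = 11 717 333 mm⁴.
Top plate: 130 × 16, A = 2 080 mm², y = 294 mm, Ī = 44 373 mm⁴.
Centroid: ȳ = ΣA·y / ΣA = 122.42 mm.
Transfer each piece to the centroidal x-axis using Ī + A·d² with d = y − 122.42:
  bottom plate: d = -109.42 mm → contributes +46 912 821 mm⁴
  web plate: d = 33.581 mm → contributes +14 062 866 mm⁴
  top plate: d = 171.58 mm → contributes +61 279 402 mm⁴
Total I = 122 255 089 mm⁴.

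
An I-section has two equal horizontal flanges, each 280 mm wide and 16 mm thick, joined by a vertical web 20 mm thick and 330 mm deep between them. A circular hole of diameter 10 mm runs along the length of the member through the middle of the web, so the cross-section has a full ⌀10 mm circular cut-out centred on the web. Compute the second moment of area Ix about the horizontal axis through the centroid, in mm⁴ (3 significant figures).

Split into non-overlapping primitives; take the origin at the lower-left of the bounding box.
Bottom flange: 280 × 16, A = 4 480 mm², y = 8 mm, Ī = 95 573 mm⁴.
Web: 20 × 330, A = 6 600 mm², y = 181 mm, Ī = 59 895 000 mm⁴.
Top flange: 280 × 16, A = 4 480 mm², y = 354 mm, Ī = 95 573 mm⁴.
Hole (subtracted): ⌀10, A = 78.54 mm², y = 181 mm, Ī = 490.87 mm⁴.
By symmetry the centroid is at mid-height, ȳ = 181 mm.
Transfer each piece to the horizontal axis through the centroid using Ī + A·d² with d = y − 181:
  bottom flange: d = -173 mm → contributes +134 177 493 mm⁴
  web: d = 0 mm → contributes +59 895 000 mm⁴
  top flange: d = 173 mm → contributes +134 177 493 mm⁴
  hole: d = 0 mm → contributes −490.87 mm⁴
Total I = 328 249 496 mm⁴.

Ix ≈ 3.28 × 10⁸ mm⁴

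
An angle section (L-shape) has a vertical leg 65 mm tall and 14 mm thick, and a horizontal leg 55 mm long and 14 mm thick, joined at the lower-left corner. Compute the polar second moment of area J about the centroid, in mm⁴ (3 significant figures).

Break the section into simple shapes (no overlaps), measuring from the bottom-left corner of the bounding box.
Vertical leg: 14 × 65, A = 910 mm², y = 32.5 mm, Ī = 320 396 mm⁴.
Horizontal leg (remainder): 41 × 14, A = 574 mm², y = 7 mm, Ī = 9375.3 mm⁴.
Centroid: ȳ = ΣA·y / ΣA = 22.637 mm.
Transfer each piece to the centroidal x-axis using Ī + A·d² with d = y − 22.637:
  vertical leg: d = 9.8632 mm → contributes +408 923 mm⁴
  horizontal leg (remainder): d = -15.637 mm → contributes +149 724 mm⁴
Total I = 558 647 mm⁴.
For the y-axis: x̄ = 17.637 mm.
Repeating about the centroidal y-axis gives I_y = 361 457 mm⁴.
Polar second moment: J = I_x + I_y = 920 104 mm⁴.

J ≈ 9.20 × 10⁵ mm⁴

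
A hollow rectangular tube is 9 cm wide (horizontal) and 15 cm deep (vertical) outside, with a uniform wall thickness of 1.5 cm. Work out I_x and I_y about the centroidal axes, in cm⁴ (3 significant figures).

I_x ≈ 1670 cm⁴, I_y ≈ 695 cm⁴

Split into non-overlapping primitives; take the origin at the lower-left of the bounding box.
Outer rectangle: 9 × 15, A = 135 cm², y = 7.5 cm, Ī = 2531.3 cm⁴.
Inner void (subtracted): 6 × 12, A = 72 cm², y = 7.5 cm, Ī = 864 cm⁴.
By symmetry the centroid is at mid-height, ȳ = 7.5 cm.
All pieces are centred on the centroidal x-axis, so I = ΣĪ (holes subtracted) = 1667.3 cm⁴.
Repeating about the centroidal y-axis gives I_y = 695.25 cm⁴.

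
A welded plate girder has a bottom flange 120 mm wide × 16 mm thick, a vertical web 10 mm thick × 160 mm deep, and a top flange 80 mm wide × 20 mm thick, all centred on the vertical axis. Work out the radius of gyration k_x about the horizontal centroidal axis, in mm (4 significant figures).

Split into non-overlapping primitives; take the origin at the lower-left of the bounding box.
Bottom plate: 120 × 16, A = 1 920 mm², y = 8 mm, Ī = 40 960 mm⁴.
Web plate: 10 × 160, A = 1 600 mm², y = 96 mm, Ī = 3 413 333 mm⁴.
Top plate: 80 × 20, A = 1 600 mm², y = 186 mm, Ī = 53333.3 mm⁴.
Centroid: ȳ = ΣA·y / ΣA = 91.125 mm.
Transfer each piece to the horizontal centroidal axis using Ī + A·d² with d = y − 91.125:
  bottom plate: d = -83.125 mm → contributes +13 307 710 mm⁴
  web plate: d = 4.875 mm → contributes +3 451 358 mm⁴
  top plate: d = 94.875 mm → contributes +14 455 358 mm⁴
Total I = 31 214 427 mm⁴.
Radius of gyration: k = √(I/A) = √(31 214 427 / 5 120) = 78.0805 mm.

k_x ≈ 78.08 mm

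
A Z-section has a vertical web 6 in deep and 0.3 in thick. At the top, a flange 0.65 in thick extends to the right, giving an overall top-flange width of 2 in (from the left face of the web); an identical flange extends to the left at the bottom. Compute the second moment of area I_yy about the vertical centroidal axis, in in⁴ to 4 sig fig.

Treat the section as a set of non-overlapping primitives; coordinates are from the bounding-box lower-left.
Web: 0.3 × 6, A = 1.8 in², x = 1.85 in, Ī = 0.0135 in⁴.
Top flange (beyond web): 1.7 × 0.65, A = 1.105 in², x = 2.85 in, Ī = 0.266121 in⁴.
Bottom flange (beyond web): 1.7 × 0.65, A = 1.105 in², x = 0.85 in, Ī = 0.266121 in⁴.
Centroid: x̄ = ΣA·x / ΣA = 1.85 in.
Transfer each piece to the vertical centroidal axis using Ī + A·d² with d = x − 1.85:
  web: d = 0 in → contributes +0.0135 in⁴
  top flange (beyond web): d = 1 in → contributes +1.37112 in⁴
  bottom flange (beyond web): d = -1 in → contributes +1.37112 in⁴
Total I = 2.75574 in⁴.

I_yy ≈ 2.756 in⁴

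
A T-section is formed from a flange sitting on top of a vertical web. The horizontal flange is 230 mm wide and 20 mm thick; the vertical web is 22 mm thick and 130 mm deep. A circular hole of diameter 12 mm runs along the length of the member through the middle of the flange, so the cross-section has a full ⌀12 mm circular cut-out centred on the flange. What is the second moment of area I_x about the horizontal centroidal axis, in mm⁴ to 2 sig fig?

Break the section into simple shapes (no overlaps), measuring from the bottom-left corner of the bounding box.
Flange: 230 × 20, A = 4 600 mm², y = 140 mm, Ī = 153 333 mm⁴.
Web: 22 × 130, A = 2 860 mm², y = 65 mm, Ī = 4 027 833 mm⁴.
Hole (subtracted): ⌀12, A = 113.1 mm², y = 140 mm, Ī = 1 018 mm⁴.
Centroid: ȳ = ΣA·y / ΣA = 110.8 mm.
Transfer each piece to the horizontal centroidal axis using Ī + A·d² with d = y − 110.8:
  flange: d = 29.2 mm → contributes +4 074 397 mm⁴
  web: d = -45.8 mm → contributes +10 028 138 mm⁴
  hole: d = 29.2 mm → contributes −97 423 mm⁴
Total I = 14 005 112 mm⁴.

I_x ≈ 1.4 × 10⁷ mm⁴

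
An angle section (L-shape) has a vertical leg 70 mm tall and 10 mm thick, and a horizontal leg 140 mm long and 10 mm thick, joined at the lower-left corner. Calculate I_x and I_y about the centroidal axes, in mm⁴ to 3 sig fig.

Break the section into simple shapes (no overlaps), measuring from the bottom-left corner of the bounding box.
Vertical leg: 10 × 70, A = 700 mm², y = 35 mm, Ī = 285 833 mm⁴.
Horizontal leg (remainder): 130 × 10, A = 1 300 mm², y = 5 mm, Ī = 10 833 mm⁴.
Centroid: ȳ = ΣA·y / ΣA = 15.5 mm.
Transfer each piece to the centroidal x-axis using Ī + A·d² with d = y − 15.5:
  vertical leg: d = 19.5 mm → contributes +552 008 mm⁴
  horizontal leg (remainder): d = -10.5 mm → contributes +154 158 mm⁴
Total I = 706 167 mm⁴.
For the y-axis: x̄ = 50.5 mm.
Repeating about the centroidal y-axis gives I_y = 4 066 167 mm⁴.

I_x ≈ 7.06 × 10⁵ mm⁴, I_y ≈ 4.07 × 10⁶ mm⁴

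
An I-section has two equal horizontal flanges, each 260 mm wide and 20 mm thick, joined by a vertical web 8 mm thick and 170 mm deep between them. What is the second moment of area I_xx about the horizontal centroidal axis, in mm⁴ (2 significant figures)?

I_xx ≈ 9.7 × 10⁷ mm⁴

Break the section into simple shapes (no overlaps), measuring from the bottom-left corner of the bounding box.
Bottom flange: 260 × 20, A = 5 200 mm², y = 10 mm, Ī = 173 333 mm⁴.
Web: 8 × 170, A = 1 360 mm², y = 105 mm, Ī = 3 275 333 mm⁴.
Top flange: 260 × 20, A = 5 200 mm², y = 200 mm, Ī = 173 333 mm⁴.
By symmetry the centroid is at mid-height, ȳ = 105 mm.
Transfer each piece to the horizontal centroidal axis using Ī + A·d² with d = y − 105:
  bottom flange: d = -95 mm → contributes +47 103 333 mm⁴
  web: d = 0 mm → contributes +3 275 333 mm⁴
  top flange: d = 95 mm → contributes +47 103 333 mm⁴
Total I = 97 482 000 mm⁴.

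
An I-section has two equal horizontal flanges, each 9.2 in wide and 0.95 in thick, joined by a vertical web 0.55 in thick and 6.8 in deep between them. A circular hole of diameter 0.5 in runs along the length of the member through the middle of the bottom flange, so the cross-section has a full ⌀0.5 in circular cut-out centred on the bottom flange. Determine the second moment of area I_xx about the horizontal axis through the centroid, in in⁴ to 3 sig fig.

I_xx ≈ 275 in⁴

Treat the section as a set of non-overlapping primitives; coordinates are from the bounding-box lower-left.
Bottom flange: 9.2 × 0.95, A = 8.74 in², y = 0.475 in, Ī = 0.65732 in⁴.
Web: 0.55 × 6.8, A = 3.74 in², y = 4.35 in, Ī = 14.411 in⁴.
Top flange: 9.2 × 0.95, A = 8.74 in², y = 8.225 in, Ī = 0.65732 in⁴.
Hole (subtracted): ⌀0.5, A = 0.19635 in², y = 0.475 in, Ī = 0.003068 in⁴.
Centroid: ȳ = ΣA·y / ΣA = 4.3862 in.
Transfer each piece to the horizontal axis through the centroid using Ī + A·d² with d = y − 4.3862:
  bottom flange: d = -3.9112 in → contributes +134.36 in⁴
  web: d = -0.03619 in → contributes +14.416 in⁴
  top flange: d = 3.8388 in → contributes +129.45 in⁴
  hole: d = -3.9112 in → contributes −3.0067 in⁴
Total I = 275.22 in⁴.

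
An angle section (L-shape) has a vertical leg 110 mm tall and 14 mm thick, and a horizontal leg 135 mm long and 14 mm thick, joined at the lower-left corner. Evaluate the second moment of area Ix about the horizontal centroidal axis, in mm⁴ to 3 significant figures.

Treat the section as a set of non-overlapping primitives; coordinates are from the bounding-box lower-left.
Vertical leg: 14 × 110, A = 1 540 mm², y = 55 mm, Ī = 1 552 833 mm⁴.
Horizontal leg (remainder): 121 × 14, A = 1 694 mm², y = 7 mm, Ī = 27 669 mm⁴.
Centroid: ȳ = ΣA·y / ΣA = 29.857 mm.
Transfer each piece to the horizontal centroidal axis using Ī + A·d² with d = y − 29.857:
  vertical leg: d = 25.143 mm → contributes +2 526 365 mm⁴
  horizontal leg (remainder): d = -22.857 mm → contributes +912 697 mm⁴
Total I = 3 439 062 mm⁴.

Ix ≈ 3.44 × 10⁶ mm⁴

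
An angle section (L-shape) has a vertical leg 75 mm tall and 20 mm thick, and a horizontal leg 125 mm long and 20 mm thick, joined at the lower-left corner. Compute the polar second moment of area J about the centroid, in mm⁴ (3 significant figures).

J ≈ 6.83 × 10⁶ mm⁴

Split into non-overlapping primitives; take the origin at the lower-left of the bounding box.
Vertical leg: 20 × 75, A = 1 500 mm², y = 37.5 mm, Ī = 703 125 mm⁴.
Horizontal leg (remainder): 105 × 20, A = 2 100 mm², y = 10 mm, Ī = 70 000 mm⁴.
Centroid: ȳ = ΣA·y / ΣA = 21.458 mm.
Transfer each piece to the centroidal x-axis using Ī + A·d² with d = y − 21.458:
  vertical leg: d = 16.042 mm → contributes +1 089 128 mm⁴
  horizontal leg (remainder): d = -11.458 mm → contributes +345 716 mm⁴
Total I = 1 434 844 mm⁴.
For the y-axis: x̄ = 46.458 mm.
Repeating about the centroidal y-axis gives I_y = 5 397 344 mm⁴.
Polar second moment: J = I_x + I_y = 6 832 188 mm⁴.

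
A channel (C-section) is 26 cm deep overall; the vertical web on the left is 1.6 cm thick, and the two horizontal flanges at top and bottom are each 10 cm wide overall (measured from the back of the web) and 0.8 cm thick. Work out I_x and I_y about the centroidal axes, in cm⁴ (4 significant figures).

I_x ≈ 4478 cm⁴, I_y ≈ 341.9 cm⁴

Decompose the section into non-overlapping parts with the origin at the bottom-left of its bounding rectangle.
Web: 1.6 × 26, A = 41.6 cm², y = 13 cm, Ī = 2343.47 cm⁴.
Top flange (beyond web): 8.4 × 0.8, A = 6.72 cm², y = 25.6 cm, Ī = 0.3584 cm⁴.
Bottom flange (beyond web): 8.4 × 0.8, A = 6.72 cm², y = 0.4 cm, Ī = 0.3584 cm⁴.
By symmetry the centroid is at mid-height, ȳ = 13 cm.
Transfer each piece to the centroidal x-axis using Ī + A·d² with d = y − 13:
  web: d = 0 cm → contributes +2343.47 cm⁴
  top flange (beyond web): d = 12.6 cm → contributes +1067.23 cm⁴
  bottom flange (beyond web): d = -12.6 cm → contributes +1067.23 cm⁴
Total I = 4477.92 cm⁴.
For the y-axis: x̄ = 2.02093 cm.
Repeating about the centroidal y-axis gives I_y = 341.855 cm⁴.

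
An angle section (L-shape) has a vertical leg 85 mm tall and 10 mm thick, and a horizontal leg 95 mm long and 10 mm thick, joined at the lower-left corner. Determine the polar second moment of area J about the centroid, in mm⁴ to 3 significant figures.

J ≈ 2.59 × 10⁶ mm⁴

Treat the section as a set of non-overlapping primitives; coordinates are from the bounding-box lower-left.
Vertical leg: 10 × 85, A = 850 mm², y = 42.5 mm, Ī = 511 771 mm⁴.
Horizontal leg (remainder): 85 × 10, A = 850 mm², y = 5 mm, Ī = 7083.3 mm⁴.
Centroid: ȳ = ΣA·y / ΣA = 23.75 mm.
Transfer each piece to the centroidal x-axis using Ī + A·d² with d = y − 23.75:
  vertical leg: d = 18.75 mm → contributes +810 599 mm⁴
  horizontal leg (remainder): d = -18.75 mm → contributes +305 911 mm⁴
Total I = 1 116 510 mm⁴.
For the y-axis: x̄ = 28.75 mm.
Repeating about the centroidal y-axis gives I_y = 1 477 760 mm⁴.
Polar second moment: J = I_x + I_y = 2 594 271 mm⁴.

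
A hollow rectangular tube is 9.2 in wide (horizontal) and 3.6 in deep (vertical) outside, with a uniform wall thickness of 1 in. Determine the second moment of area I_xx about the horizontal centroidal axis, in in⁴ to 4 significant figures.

I_xx ≈ 33.31 in⁴

Decompose the section into non-overlapping parts with the origin at the bottom-left of its bounding rectangle.
Outer rectangle: 9.2 × 3.6, A = 33.12 in², y = 1.8 in, Ī = 35.7696 in⁴.
Inner void (subtracted): 7.2 × 1.6, A = 11.52 in², y = 1.8 in, Ī = 2.4576 in⁴.
By symmetry the centroid is at mid-height, ȳ = 1.8 in.
All pieces are centred on the horizontal centroidal axis, so I = ΣĪ (holes subtracted) = 33.312 in⁴.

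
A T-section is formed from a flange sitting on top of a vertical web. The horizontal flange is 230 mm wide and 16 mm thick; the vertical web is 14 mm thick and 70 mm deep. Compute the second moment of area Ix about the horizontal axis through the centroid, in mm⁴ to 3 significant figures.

Break the section into simple shapes (no overlaps), measuring from the bottom-left corner of the bounding box.
Flange: 230 × 16, A = 3 680 mm², y = 78 mm, Ī = 78 507 mm⁴.
Web: 14 × 70, A = 980 mm², y = 35 mm, Ī = 400 167 mm⁴.
Centroid: ȳ = ΣA·y / ΣA = 68.957 mm.
Transfer each piece to the horizontal axis through the centroid using Ī + A·d² with d = y − 68.957:
  flange: d = 9.0429 mm → contributes +379 436 mm⁴
  web: d = -33.957 mm → contributes +1 530 188 mm⁴
Total I = 1 909 625 mm⁴.

Ix ≈ 1.91 × 10⁶ mm⁴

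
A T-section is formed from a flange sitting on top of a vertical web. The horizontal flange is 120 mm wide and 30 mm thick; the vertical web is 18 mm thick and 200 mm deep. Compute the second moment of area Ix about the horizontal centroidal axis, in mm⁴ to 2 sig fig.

Ix ≈ 3.6 × 10⁷ mm⁴

Split into non-overlapping primitives; take the origin at the lower-left of the bounding box.
Flange: 120 × 30, A = 3 600 mm², y = 215 mm, Ī = 270 000 mm⁴.
Web: 18 × 200, A = 3 600 mm², y = 100 mm, Ī = 12 000 000 mm⁴.
Centroid: ȳ = ΣA·y / ΣA = 157.5 mm.
Transfer each piece to the horizontal centroidal axis using Ī + A·d² with d = y − 157.5:
  flange: d = 57.5 mm → contributes +12 172 500 mm⁴
  web: d = -57.5 mm → contributes +23 902 500 mm⁴
Total I = 36 075 000 mm⁴.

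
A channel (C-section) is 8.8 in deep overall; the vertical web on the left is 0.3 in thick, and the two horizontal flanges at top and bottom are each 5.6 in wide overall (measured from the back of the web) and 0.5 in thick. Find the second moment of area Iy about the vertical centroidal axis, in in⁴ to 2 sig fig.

Iy ≈ 26 in⁴

Split into non-overlapping primitives; take the origin at the lower-left of the bounding box.
Web: 0.3 × 8.8, A = 2.64 in², x = 0.15 in, Ī = 0.0198 in⁴.
Top flange (beyond web): 5.3 × 0.5, A = 2.65 in², x = 2.95 in, Ī = 6.203 in⁴.
Bottom flange (beyond web): 5.3 × 0.5, A = 2.65 in², x = 2.95 in, Ī = 6.203 in⁴.
Centroid: x̄ = ΣA·x / ΣA = 2.019 in.
Transfer each piece to the vertical centroidal axis using Ī + A·d² with d = x − 2.019:
  web: d = -1.869 in → contributes +9.242 in⁴
  top flange (beyond web): d = 0.931 in → contributes +8.5 in⁴
  bottom flange (beyond web): d = 0.931 in → contributes +8.5 in⁴
Total I = 26.24 in⁴.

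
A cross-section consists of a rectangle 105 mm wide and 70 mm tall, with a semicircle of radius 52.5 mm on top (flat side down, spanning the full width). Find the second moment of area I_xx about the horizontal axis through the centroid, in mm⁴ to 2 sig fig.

Break the section into simple shapes (no overlaps), measuring from the bottom-left corner of the bounding box.
Rectangular body: 105 × 70, A = 7 350 mm², y = 35 mm, Ī = 3 001 250 mm⁴.
Semicircular cap: semicircle r = 52.5, A = 4 330 mm², y = 92.28 mm, Ī = 833 814 mm⁴.
Centroid: ȳ = ΣA·y / ΣA = 56.23 mm.
Transfer each piece to the horizontal axis through the centroid using Ī + A·d² with d = y − 56.23:
  rectangular body: d = -21.23 mm → contributes +6 315 207 mm⁴
  semicircular cap: d = 36.05 mm → contributes +6 459 763 mm⁴
Total I = 12 774 971 mm⁴.

I_xx ≈ 1.3 × 10⁷ mm⁴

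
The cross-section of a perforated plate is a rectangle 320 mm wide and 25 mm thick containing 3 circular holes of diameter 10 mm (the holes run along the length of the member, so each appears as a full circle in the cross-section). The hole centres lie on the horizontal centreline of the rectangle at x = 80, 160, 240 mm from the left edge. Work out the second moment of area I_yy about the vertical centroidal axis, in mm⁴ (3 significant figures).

I_yy ≈ 6.73 × 10⁷ mm⁴

Decompose the section into non-overlapping parts with the origin at the bottom-left of its bounding rectangle.
Plate: 320 × 25, A = 8 000 mm², x = 160 mm, Ī = 68 266 667 mm⁴.
Hole 1 (subtracted): ⌀10, A = 78.54 mm², x = 80 mm, Ī = 490.87 mm⁴.
Hole 2 (subtracted): ⌀10, A = 78.54 mm², x = 160 mm, Ī = 490.87 mm⁴.
Hole 3 (subtracted): ⌀10, A = 78.54 mm², x = 240 mm, Ī = 490.87 mm⁴.
By symmetry the centroid is at mid-width, x̄ = 160 mm.
Transfer each piece to the vertical centroidal axis using Ī + A·d² with d = x − 160:
  plate: d = 0 mm → contributes +68 266 667 mm⁴
  hole 1: d = -80 mm → contributes −503 146 mm⁴
  hole 2: d = 0 mm → contributes −490.87 mm⁴
  hole 3: d = 80 mm → contributes −503 146 mm⁴
Total I = 67 259 884 mm⁴.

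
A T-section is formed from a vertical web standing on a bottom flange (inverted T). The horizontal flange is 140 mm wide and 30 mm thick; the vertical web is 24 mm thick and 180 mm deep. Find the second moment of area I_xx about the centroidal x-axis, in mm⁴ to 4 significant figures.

I_xx ≈ 3.546 × 10⁷ mm⁴

Split into non-overlapping primitives; take the origin at the lower-left of the bounding box.
Flange: 140 × 30, A = 4 200 mm², y = 15 mm, Ī = 315 000 mm⁴.
Web: 24 × 180, A = 4 320 mm², y = 120 mm, Ī = 11 664 000 mm⁴.
Centroid: ȳ = ΣA·y / ΣA = 68.2394 mm.
Transfer each piece to the centroidal x-axis using Ī + A·d² with d = y − 68.2394:
  flange: d = -53.2394 mm → contributes +12 219 638 mm⁴
  web: d = 51.7606 mm → contributes +23 237 954 mm⁴
Total I = 35 457 592 mm⁴.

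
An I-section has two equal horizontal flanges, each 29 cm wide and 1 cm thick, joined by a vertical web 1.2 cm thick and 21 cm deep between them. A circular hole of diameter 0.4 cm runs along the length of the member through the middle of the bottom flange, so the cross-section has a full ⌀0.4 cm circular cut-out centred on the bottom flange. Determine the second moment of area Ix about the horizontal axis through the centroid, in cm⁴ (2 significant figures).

Decompose the section into non-overlapping parts with the origin at the bottom-left of its bounding rectangle.
Bottom flange: 29 × 1, A = 29 cm², y = 0.5 cm, Ī = 2.417 cm⁴.
Web: 1.2 × 21, A = 25.2 cm², y = 11.5 cm, Ī = 926.1 cm⁴.
Top flange: 29 × 1, A = 29 cm², y = 22.5 cm, Ī = 2.417 cm⁴.
Hole (subtracted): ⌀0.4, A = 0.1257 cm², y = 0.5 cm, Ī = 0.001257 cm⁴.
Centroid: ȳ = ΣA·y / ΣA = 11.52 cm.
Transfer each piece to the horizontal axis through the centroid using Ī + A·d² with d = y − 11.52:
  bottom flange: d = -11.02 cm → contributes +3 522 cm⁴
  web: d = -0.01664 cm → contributes +926.1 cm⁴
  top flange: d = 10.98 cm → contributes +3 501 cm⁴
  hole: d = -11.02 cm → contributes −15.25 cm⁴
Total I = 7 934 cm⁴.

Ix ≈ 7900 cm⁴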